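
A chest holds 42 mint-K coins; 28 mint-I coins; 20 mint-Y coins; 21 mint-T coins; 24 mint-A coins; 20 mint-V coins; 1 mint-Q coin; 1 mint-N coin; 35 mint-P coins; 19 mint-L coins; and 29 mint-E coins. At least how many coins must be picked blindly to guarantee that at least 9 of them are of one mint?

An adversary could hand out at most 8 coins per mint (mint-Q, mint-N run out sooner): 8 + 8 + 8 + 8 + 8 + 8 + 1 + 1 + 8 + 8 + 8 = 74 coins and still no mint has 9.
One more coin lands in a mint already at 8, so 75 draws are enough and 74 are not.

75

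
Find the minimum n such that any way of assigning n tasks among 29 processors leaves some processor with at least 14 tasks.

378

With 377 tasks one could put exactly 13 in each of the 29 processors, and no processor would reach 14.
By the pigeonhole principle, one more task must land in a processor that already has 13, giving it 14.
So 29 × 13 + 1 = 378 tasks are required.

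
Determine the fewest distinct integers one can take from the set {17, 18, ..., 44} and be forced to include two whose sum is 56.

Group the elements by complementary pair {x, 56−x}: {17,39}, {18,38}, {19,37}, …, giving 11 two-element pairs, the single value 28 (it cannot pair with itself since the integers are distinct), and 5 integers whose partner 56−x falls outside [17,44].
Treating each of those 17 groups as a pigeonhole, one can pick one integer per group — 17 integers — with no two summing to 56.
The 18th integer lands in an occupied pair, forcing a sum of 56.

18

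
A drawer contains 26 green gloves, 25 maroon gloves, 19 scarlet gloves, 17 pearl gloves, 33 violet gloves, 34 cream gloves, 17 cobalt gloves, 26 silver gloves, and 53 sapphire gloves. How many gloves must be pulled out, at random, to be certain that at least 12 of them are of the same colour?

100

By pigeonhole, the 9 colours are the holes; the gloves drawn are the pigeons.
To avoid 12 of any one colour, the worst case takes at most 11 of each colour.
That gives 11 + 11 + 11 + 11 + 11 + 11 + 11 + 11 + 11 = 99 gloves with no colour reaching 12.
The next glove forces some colour to 12, so 99 + 1 = 100.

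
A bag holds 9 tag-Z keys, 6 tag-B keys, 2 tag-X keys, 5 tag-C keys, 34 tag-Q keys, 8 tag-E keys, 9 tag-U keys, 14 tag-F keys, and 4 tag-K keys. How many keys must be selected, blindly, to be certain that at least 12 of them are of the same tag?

An adversary could hand out at most 11 keys per tag (7 tags run out sooner): 9 + 6 + 2 + 5 + 11 + 8 + 9 + 11 + 4 = 65 keys and still no tag has 12.
One more key lands in a tag already at 11, so 66 draws are enough and 65 are not.

66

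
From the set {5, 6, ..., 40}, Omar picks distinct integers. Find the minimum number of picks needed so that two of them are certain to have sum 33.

25

Group the elements by complementary pair {x, 33−x}: {5,28}, {6,27}, {7,26}, …, giving 12 two-element pairs and 12 integers whose partner 33−x falls outside [5,40].
By pigeonhole, treating each of those 24 groups as a pigeonhole, one can pick one integer per group — 24 integers — with no two summing to 33.
The 25th integer lands in an occupied pair, forcing a sum of 33.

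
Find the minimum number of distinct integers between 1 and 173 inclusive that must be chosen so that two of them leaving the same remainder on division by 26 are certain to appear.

Pigeonhole: the 26 residue classes mod 26 are the pigeonholes.
With 26 integers one could put 1 in each residue class and have no class reach 2.
The 27th integer pushes some class to 2, so 26·1 + 1 = 27.

27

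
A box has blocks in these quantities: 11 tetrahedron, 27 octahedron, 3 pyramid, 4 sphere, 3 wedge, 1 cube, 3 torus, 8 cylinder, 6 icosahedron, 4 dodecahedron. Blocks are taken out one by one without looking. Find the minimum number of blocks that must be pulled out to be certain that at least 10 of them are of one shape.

By the pigeonhole principle, put each drawn block into a box by shape. The largest draw with every box below 10 takes min(count, 9) from each shape; shapes with fewer than 9 contribute all they have.
Σ min(cᵢ, 9) = 9 + 9 + 3 + 4 + 3 + 1 + 3 + 8 + 6 + 4 = 50.
Draw number 50 + 1 = 51 must push one box to 10.

51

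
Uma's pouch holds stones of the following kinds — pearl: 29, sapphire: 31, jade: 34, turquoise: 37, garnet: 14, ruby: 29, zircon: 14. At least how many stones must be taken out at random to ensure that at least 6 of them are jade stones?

In the worst case for collecting jade stones, every non-jade stone comes out first.
There are 29 + 31 + 37 + 14 + 29 + 14 = 154 non-jade stones altogether.
After those, each further stone must be jade, so 154 + 6 = 160 draws guarantee 6 jade stones.

160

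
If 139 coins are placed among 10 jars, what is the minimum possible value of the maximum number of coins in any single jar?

14

Pigeonhole: the 10 jars are the holes and the 139 coins are the pigeons.
If every jar held at most 13 coins, the total would be at most 10 × 13 = 130, which is less than 139.
So some jar holds at least ⌈139/10⌉ = 14 coins.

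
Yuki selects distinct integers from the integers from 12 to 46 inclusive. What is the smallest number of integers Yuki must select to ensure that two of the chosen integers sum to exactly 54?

Two chosen integers sum to 54 exactly when both halves of some pair {x, 54−x} with 12 ≤ x ≤ 54−x ≤ 42 are chosen — 15 such pairs.
The remaining 5 elements (those with no distinct partner in range) can never complete a 54-sum, so the worst case takes all of them and one from each pair: 5 + 15 = 20.
Pigeonhole: the 21st integer has to be the second member of some pair, so 20 + 1 = 21.

21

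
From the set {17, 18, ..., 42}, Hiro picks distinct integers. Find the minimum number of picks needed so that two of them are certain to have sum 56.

16

Two chosen integers sum to 56 exactly when both halves of some pair {x, 56−x} with 17 ≤ x ≤ 56−x ≤ 39 are chosen — 11 such pairs.
The remaining 4 elements (those with no distinct partner in range) can never complete a 56-sum, so the worst case takes all of them and one from each pair: 4 + 11 = 15.
The 16th integer has to be the second member of some pair, so 15 + 1 = 16.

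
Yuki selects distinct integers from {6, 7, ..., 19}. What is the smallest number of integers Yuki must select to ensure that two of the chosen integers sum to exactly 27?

A set avoiding the sum 27 can contain at most one of each pair {x, 27−x}, plus the 2 elements whose complement lies outside the range.
The integers 6, …, 13 (8 of them) are such a set: any two sum to at least 6+7 = 13 and at most 12+13 = 25 < 27.
By the pigeonhole principle, any 9th integer completes one of the 6 pairs, so 9 choices force a sum of 27.

9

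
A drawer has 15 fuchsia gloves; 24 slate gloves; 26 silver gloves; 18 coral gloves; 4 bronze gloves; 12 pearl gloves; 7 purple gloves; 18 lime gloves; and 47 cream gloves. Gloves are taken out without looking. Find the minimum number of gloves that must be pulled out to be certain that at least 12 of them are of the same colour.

The 9 colours are the holes; the gloves drawn are the pigeons.
To avoid 12 of any one colour, the worst case takes at most 11 of each colour, or every glove of a colour that has fewer than 11.
That gives 11 + 11 + 11 + 11 + 4 + 11 + 7 + 11 + 11 = 88 gloves with no colour reaching 12.
The next glove forces some colour to 12, so 88 + 1 = 89.

89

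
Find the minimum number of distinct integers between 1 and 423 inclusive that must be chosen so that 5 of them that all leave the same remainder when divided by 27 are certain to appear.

109

By the pigeonhole principle, the 27 residue classes mod 27 are the pigeonholes.
With 108 integers one could put 4 in each residue class and have no class reach 5.
The 109th integer pushes some class to 5, so 27·4 + 1 = 109.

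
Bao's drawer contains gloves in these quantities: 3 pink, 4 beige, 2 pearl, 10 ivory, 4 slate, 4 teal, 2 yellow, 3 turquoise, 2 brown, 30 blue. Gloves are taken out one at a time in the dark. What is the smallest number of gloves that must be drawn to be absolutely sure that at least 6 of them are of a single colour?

35

An adversary could hand out at most 5 gloves per colour (8 colours run out sooner): 3 + 4 + 2 + 5 + 4 + 4 + 2 + 3 + 2 + 5 = 34 gloves and still no colour has 6.
One more glove lands in a colour already at 5, so 35 draws are enough and 34 are not.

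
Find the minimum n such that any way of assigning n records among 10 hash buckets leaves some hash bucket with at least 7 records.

With 60 records one could put exactly 6 in each of the 10 hash buckets, and no hash bucket would reach 7.
By the pigeonhole principle, one more record must land in a hash bucket that already has 6, giving it 7.
So 10 × 6 + 1 = 61 records are required.

61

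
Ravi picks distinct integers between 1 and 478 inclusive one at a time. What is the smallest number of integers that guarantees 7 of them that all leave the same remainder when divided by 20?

121

The 20 residue classes mod 20 are the pigeonholes.
With 120 integers one could put 6 in each residue class and have no class reach 7.
The 121st integer pushes some class to 7, so 20·6 + 1 = 121.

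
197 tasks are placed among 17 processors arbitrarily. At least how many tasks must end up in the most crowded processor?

12

The 17 processors are the holes and the 197 tasks are the pigeons.
If every processor held at most 11 tasks, the total would be at most 17 × 11 = 187, which is less than 197.
So some processor holds at least ⌈197/17⌉ = 12 tasks.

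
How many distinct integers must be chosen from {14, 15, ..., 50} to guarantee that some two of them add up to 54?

25

A set avoiding the sum 54 can contain at most one of each pair {x, 54−x}, plus the 11 elements whose complement lies outside the range or equal to its own complement.
The integers 27, …, 50 (24 of them) are such a set: any two sum to at least 27+28 = 55 > 54.
Pigeonhole: any 25th integer completes one of the 13 pairs, so 25 choices force a sum of 54.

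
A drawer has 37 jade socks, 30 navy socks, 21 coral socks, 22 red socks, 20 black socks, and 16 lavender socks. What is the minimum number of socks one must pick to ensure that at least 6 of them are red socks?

130

In the worst case for collecting red socks, every non-red sock comes out first.
There are 37 + 30 + 21 + 20 + 16 = 124 non-red socks altogether.
After those, each further sock must be red, so 124 + 6 = 130 draws guarantee 6 red socks.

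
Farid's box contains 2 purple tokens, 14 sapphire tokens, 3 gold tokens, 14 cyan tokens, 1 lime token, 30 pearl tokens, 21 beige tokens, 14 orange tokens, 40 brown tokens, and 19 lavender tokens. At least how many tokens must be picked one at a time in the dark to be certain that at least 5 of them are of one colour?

An adversary could hand out at most 4 tokens per colour (purple, gold, lime run out sooner): 2 + 4 + 3 + 4 + 1 + 4 + 4 + 4 + 4 + 4 = 34 tokens and still no colour has 5.
One more token lands in a colour already at 4, so 35 draws are enough and 34 are not.

35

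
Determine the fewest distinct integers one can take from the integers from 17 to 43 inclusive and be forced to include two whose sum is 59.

15

Two chosen integers sum to 59 exactly when both halves of some pair {x, 59−x} with 17 ≤ x ≤ 59−x ≤ 42 are chosen — 13 such pairs.
The remaining 1 element (those with no distinct partner in range) can never complete a 59-sum, so the worst case takes all of them and one from each pair: 1 + 13 = 14.
Pigeonhole: the 15th integer has to be the second member of some pair, so 14 + 1 = 15.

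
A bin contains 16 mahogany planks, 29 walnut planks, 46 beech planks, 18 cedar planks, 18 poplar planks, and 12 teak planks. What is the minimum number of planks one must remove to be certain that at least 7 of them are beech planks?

In the worst case for collecting beech planks, every non-beech plank comes out first.
There are 16 + 29 + 18 + 18 + 12 = 93 non-beech planks altogether.
After those, each further plank must be beech, so 93 + 7 = 100 draws guarantee 7 beech planks.

100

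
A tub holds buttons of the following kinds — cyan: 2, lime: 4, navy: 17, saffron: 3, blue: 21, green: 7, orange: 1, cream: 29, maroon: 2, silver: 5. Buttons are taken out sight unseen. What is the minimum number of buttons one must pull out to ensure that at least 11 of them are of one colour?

By the pigeonhole principle, the 10 colours are the holes; the buttons drawn are the pigeons.
To avoid 11 of any one colour, the worst case takes at most 10 of each colour, or every button of a colour that has fewer than 10.
That gives 2 + 4 + 10 + 3 + 10 + 7 + 1 + 10 + 2 + 5 = 54 buttons with no colour reaching 11.
The next button forces some colour to 11, so 54 + 1 = 55.

55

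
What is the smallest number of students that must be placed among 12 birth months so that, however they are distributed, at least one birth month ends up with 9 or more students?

With 96 students one could put exactly 8 in each of the 12 birth months, and no birth month would reach 9.
One more student must land in a birth month that already has 8, giving it 9.
So 12 × 8 + 1 = 97 students are required.

97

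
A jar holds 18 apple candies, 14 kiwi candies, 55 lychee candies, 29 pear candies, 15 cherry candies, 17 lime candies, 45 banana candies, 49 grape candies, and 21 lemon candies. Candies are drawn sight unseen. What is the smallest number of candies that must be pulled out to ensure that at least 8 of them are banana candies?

In the worst case for collecting banana candies, every non-banana candy comes out first.
There are 18 + 14 + 55 + 29 + 15 + 17 + 49 + 21 = 218 non-banana candies altogether.
After those, each further candy must be banana, so 218 + 8 = 226 draws guarantee 8 banana candies.

226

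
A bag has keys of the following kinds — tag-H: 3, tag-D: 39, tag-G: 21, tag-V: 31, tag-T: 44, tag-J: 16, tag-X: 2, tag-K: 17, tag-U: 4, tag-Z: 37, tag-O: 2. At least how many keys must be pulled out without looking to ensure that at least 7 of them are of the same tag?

By pigeonhole, put each drawn key into a box by tag. The largest draw with every box below 7 takes min(count, 6) from each tag; tags with fewer than 6 contribute all they have.
Σ min(cᵢ, 6) = 3 + 6 + 6 + 6 + 6 + 6 + 2 + 6 + 4 + 6 + 2 = 53.
Draw number 53 + 1 = 54 must push one box to 7.

54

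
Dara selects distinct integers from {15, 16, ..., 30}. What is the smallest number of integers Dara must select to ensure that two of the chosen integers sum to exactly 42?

Two chosen integers sum to 42 exactly when both halves of some pair {x, 42−x} with 15 ≤ x ≤ 42−x ≤ 27 are chosen — 6 such pairs.
The remaining 4 elements (those with no distinct partner in range) can never complete a 42-sum, so the worst case takes all of them and one from each pair: 4 + 6 = 10.
The 11th integer has to be the second member of some pair, so 10 + 1 = 11.

11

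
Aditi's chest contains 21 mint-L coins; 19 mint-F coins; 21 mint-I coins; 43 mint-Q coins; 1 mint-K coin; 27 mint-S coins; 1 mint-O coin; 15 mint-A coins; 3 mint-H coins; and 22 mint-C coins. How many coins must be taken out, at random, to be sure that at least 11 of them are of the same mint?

An adversary could hand out at most 10 coins per mint (mint-K, mint-O, mint-H run out sooner): 10 + 10 + 10 + 10 + 1 + 10 + 1 + 10 + 3 + 10 = 75 coins and still no mint has 11.
One more coin lands in a mint already at 10, so 76 draws are enough and 75 are not.

76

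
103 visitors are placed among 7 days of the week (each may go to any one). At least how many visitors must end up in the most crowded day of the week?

By the pigeonhole principle, the 7 days of the week are the holes and the 103 visitors are the pigeons.
If every day of the week held at most 14 visitors, the total would be at most 7 × 14 = 98, which is less than 103.
So some day of the week holds at least ⌈103/7⌉ = 15 visitors.

15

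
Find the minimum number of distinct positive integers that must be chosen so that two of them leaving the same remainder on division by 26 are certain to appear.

The 26 residue classes mod 26 are the pigeonholes.
With 26 integers one could put 1 in each residue class and have no class reach 2.
The 27th integer pushes some class to 2, so 26·1 + 1 = 27.

27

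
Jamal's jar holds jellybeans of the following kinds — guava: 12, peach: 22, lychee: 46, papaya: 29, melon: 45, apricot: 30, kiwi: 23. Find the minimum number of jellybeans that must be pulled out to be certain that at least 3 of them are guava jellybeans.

In the worst case for collecting guava jellybeans, every non-guava jellybean comes out first.
There are 22 + 46 + 29 + 45 + 30 + 23 = 195 non-guava jellybeans altogether.
After those, each further jellybean must be guava, so 195 + 3 = 198 draws guarantee 3 guava jellybeans.

198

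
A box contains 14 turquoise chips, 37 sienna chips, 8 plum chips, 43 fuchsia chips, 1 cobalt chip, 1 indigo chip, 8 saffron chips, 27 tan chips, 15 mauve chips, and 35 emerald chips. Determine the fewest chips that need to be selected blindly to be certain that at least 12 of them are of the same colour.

An adversary could hand out at most 11 chips per colour (4 colours run out sooner): 11 + 11 + 8 + 11 + 1 + 1 + 8 + 11 + 11 + 11 = 84 chips and still no colour has 12.
By the pigeonhole principle, one more chip lands in a colour already at 11, so 85 draws are enough and 84 are not.

85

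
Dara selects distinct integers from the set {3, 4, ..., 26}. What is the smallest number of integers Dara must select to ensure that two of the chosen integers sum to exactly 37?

Group the elements by complementary pair {x, 37−x}: {11,26}, {12,25}, {13,24}, …, giving 8 two-element pairs and 8 integers whose partner 37−x falls outside [3,26].
By pigeonhole, treating each of those 16 groups as a pigeonhole, one can pick one integer per group — 16 integers — with no two summing to 37.
The 17th integer lands in an occupied pair, forcing a sum of 37.

17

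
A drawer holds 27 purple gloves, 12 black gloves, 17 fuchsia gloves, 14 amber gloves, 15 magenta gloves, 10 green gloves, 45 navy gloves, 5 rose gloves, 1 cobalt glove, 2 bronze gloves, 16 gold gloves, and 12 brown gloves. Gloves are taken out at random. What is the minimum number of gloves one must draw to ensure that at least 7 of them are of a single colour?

63

An adversary could hand out at most 6 gloves per colour (rose, cobalt, bronze run out sooner): 6 + 6 + 6 + 6 + 6 + 6 + 6 + 5 + 1 + 2 + 6 + 6 = 62 gloves and still no colour has 7.
One more glove lands in a colour already at 6, so 63 draws are enough and 62 are not.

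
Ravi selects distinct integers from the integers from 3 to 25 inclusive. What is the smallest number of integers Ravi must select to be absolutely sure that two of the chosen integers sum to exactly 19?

Group the elements by complementary pair {x, 19−x}: {3,16}, {4,15}, {5,14}, …, giving 7 two-element pairs and 9 integers whose partner 19−x falls outside [3,25].
By the pigeonhole principle, treating each of those 16 groups as a pigeonhole, one can pick one integer per group — 16 integers — with no two summing to 19.
The 17th integer lands in an occupied pair, forcing a sum of 19.

17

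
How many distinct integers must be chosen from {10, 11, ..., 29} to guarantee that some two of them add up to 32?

15

Two chosen integers sum to 32 exactly when both halves of some pair {x, 32−x} with 10 ≤ x ≤ 32−x ≤ 22 are chosen — 6 such pairs.
The remaining 8 elements (those with no distinct partner in range) can never complete a 32-sum, so the worst case takes all of them and one from each pair: 8 + 6 = 14.
By pigeonhole, the 15th integer has to be the second member of some pair, so 14 + 1 = 15.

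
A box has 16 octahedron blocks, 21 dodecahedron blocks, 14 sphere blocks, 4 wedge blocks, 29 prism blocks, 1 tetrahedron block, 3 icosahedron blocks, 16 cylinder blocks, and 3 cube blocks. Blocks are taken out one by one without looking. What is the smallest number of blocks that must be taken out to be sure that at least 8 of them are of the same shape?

47

An adversary could hand out at most 7 blocks per shape (4 shapes run out sooner): 7 + 7 + 7 + 4 + 7 + 1 + 3 + 7 + 3 = 46 blocks and still no shape has 8.
One more block lands in a shape already at 7, so 47 draws are enough and 46 are not.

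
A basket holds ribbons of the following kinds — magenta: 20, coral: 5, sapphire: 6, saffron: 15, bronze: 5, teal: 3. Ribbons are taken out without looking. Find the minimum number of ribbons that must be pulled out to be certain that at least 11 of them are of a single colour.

An adversary could hand out at most 10 ribbons per colour (4 colours run out sooner): 10 + 5 + 6 + 10 + 5 + 3 = 39 ribbons and still no colour has 11.
One more ribbon lands in a colour already at 10, so 40 draws are enough and 39 are not.

40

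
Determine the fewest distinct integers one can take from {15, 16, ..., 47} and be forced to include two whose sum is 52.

Group the elements by complementary pair {x, 52−x}: {15,37}, {16,36}, {17,35}, …, giving 11 two-element pairs, the single value 26 (it cannot pair with itself since the integers are distinct), and 10 integers whose partner 52−x falls outside [15,47].
By the pigeonhole principle, treating each of those 22 groups as a pigeonhole, one can pick one integer per group — 22 integers — with no two summing to 52.
The 23rd integer lands in an occupied pair, forcing a sum of 52.

23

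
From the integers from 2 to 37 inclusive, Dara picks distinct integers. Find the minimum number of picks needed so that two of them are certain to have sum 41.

20

Group the elements by complementary pair {x, 41−x}: {4,37}, {5,36}, {6,35}, …, giving 17 two-element pairs and 2 integers whose partner 41−x falls outside [2,37].
Treating each of those 19 groups as a pigeonhole, one can pick one integer per group — 19 integers — with no two summing to 41.
The 20th integer lands in an occupied pair, forcing a sum of 41.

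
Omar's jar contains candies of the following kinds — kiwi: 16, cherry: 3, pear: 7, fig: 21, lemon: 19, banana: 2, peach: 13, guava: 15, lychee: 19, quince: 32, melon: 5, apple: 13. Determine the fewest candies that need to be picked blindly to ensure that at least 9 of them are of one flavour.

An adversary could hand out at most 8 candies per flavour (4 flavours run out sooner): 8 + 3 + 7 + 8 + 8 + 2 + 8 + 8 + 8 + 8 + 5 + 8 = 81 candies and still no flavour has 9.
By the pigeonhole principle, one more candy lands in a flavour already at 8, so 82 draws are enough and 81 are not.

82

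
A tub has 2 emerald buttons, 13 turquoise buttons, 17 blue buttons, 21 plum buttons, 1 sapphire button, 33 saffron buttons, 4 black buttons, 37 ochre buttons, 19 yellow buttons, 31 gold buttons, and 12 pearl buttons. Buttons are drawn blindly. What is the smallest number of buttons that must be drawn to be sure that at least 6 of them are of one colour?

48

Put each drawn button into a box by colour. The largest draw with every box below 6 takes min(count, 5) from each colour; colours with fewer than 5 contribute all they have.
Σ min(cᵢ, 5) = 2 + 5 + 5 + 5 + 1 + 5 + 4 + 5 + 5 + 5 + 5 = 47.
Draw number 47 + 1 = 48 must push one box to 6.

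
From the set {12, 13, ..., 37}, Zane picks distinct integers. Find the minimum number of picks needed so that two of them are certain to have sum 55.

Group the elements by complementary pair {x, 55−x}: {18,37}, {19,36}, {20,35}, …, giving 10 two-element pairs and 6 integers whose partner 55−x falls outside [12,37].
By pigeonhole, treating each of those 16 groups as a pigeonhole, one can pick one integer per group — 16 integers — with no two summing to 55.
The 17th integer lands in an occupied pair, forcing a sum of 55.

17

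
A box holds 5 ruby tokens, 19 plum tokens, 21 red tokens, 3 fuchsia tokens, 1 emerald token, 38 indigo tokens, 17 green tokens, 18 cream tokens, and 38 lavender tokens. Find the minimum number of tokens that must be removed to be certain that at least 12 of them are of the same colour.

Pigeonhole: put each drawn token into a box by colour. The largest draw with every box below 12 takes min(count, 11) from each colour; colours with fewer than 11 contribute all they have.
Σ min(cᵢ, 11) = 5 + 11 + 11 + 3 + 1 + 11 + 11 + 11 + 11 = 75.
Draw number 75 + 1 = 76 must push one box to 12.

76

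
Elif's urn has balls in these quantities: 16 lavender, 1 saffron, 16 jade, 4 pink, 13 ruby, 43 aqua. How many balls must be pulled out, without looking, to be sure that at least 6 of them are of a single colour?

26

Put each drawn ball into a box by colour. The largest draw with every box below 6 takes min(count, 5) from each colour; colours with fewer than 5 contribute all they have.
Σ min(cᵢ, 5) = 5 + 1 + 5 + 4 + 5 + 5 = 25.
Draw number 25 + 1 = 26 must push one box to 6.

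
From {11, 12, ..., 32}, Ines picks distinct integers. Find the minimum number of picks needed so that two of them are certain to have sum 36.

A set avoiding the sum 36 can contain at most one of each pair {x, 36−x}, plus the 8 elements whose complement lies outside the range or equal to its own complement.
The integers 18, …, 32 (15 of them) are such a set: any two sum to at least 18+19 = 37 > 36.
Any 16th integer completes one of the 7 pairs, so 16 choices force a sum of 36.

16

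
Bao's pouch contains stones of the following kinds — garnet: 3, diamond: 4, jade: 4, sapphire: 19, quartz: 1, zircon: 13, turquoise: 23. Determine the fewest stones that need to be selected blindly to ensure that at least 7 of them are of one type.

31

An adversary could hand out at most 6 stones per type (4 types run out sooner): 3 + 4 + 4 + 6 + 1 + 6 + 6 = 30 stones and still no type has 7.
Pigeonhole: one more stone lands in a type already at 6, so 31 draws are enough and 30 are not.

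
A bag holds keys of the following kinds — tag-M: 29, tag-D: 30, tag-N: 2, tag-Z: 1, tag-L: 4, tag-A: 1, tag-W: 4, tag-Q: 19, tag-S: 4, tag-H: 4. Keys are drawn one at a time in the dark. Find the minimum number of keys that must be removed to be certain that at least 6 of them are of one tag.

An adversary could hand out at most 5 keys per tag (7 tags run out sooner): 5 + 5 + 2 + 1 + 4 + 1 + 4 + 5 + 4 + 4 = 35 keys and still no tag has 6.
One more key lands in a tag already at 5, so 36 draws are enough and 35 are not.

36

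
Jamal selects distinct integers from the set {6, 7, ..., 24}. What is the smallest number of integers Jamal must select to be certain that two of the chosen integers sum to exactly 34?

Two chosen integers sum to 34 exactly when both halves of some pair {x, 34−x} with 10 ≤ x ≤ 34−x ≤ 24 are chosen — 7 such pairs.
The remaining 5 elements (those with no distinct partner in range) can never complete a 34-sum, so the worst case takes all of them and one from each pair: 5 + 7 = 12.
The 13th integer has to be the second member of some pair, so 12 + 1 = 13.

13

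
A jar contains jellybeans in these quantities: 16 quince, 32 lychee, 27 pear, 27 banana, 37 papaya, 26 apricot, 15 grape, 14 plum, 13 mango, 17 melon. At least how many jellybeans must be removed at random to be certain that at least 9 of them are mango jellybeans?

In the worst case for collecting mango jellybeans, every non-mango jellybean comes out first.
There are 16 + 32 + 27 + 27 + 37 + 26 + 15 + 14 + 17 = 211 non-mango jellybeans altogether.
After those, each further jellybean must be mango, so 211 + 9 = 220 draws guarantee 9 mango jellybeans.

220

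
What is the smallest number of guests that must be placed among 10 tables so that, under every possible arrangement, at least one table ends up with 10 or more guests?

91

With 90 guests one could put exactly 9 in each of the 10 tables, and no table would reach 10.
One more guest must land in a table that already has 9, giving it 10.
So 10 × 9 + 1 = 91 guests are required.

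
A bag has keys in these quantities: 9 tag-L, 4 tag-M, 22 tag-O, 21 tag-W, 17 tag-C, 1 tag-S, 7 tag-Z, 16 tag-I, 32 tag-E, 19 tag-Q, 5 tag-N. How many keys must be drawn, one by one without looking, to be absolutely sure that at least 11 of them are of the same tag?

87

An adversary could hand out at most 10 keys per tag (5 tags run out sooner): 9 + 4 + 10 + 10 + 10 + 1 + 7 + 10 + 10 + 10 + 5 = 86 keys and still no tag has 11.
Pigeonhole: one more key lands in a tag already at 10, so 87 draws are enough and 86 are not.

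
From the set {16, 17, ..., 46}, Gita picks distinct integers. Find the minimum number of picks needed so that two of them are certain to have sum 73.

22

Group the elements by complementary pair {x, 73−x}: {27,46}, {28,45}, {29,44}, …, giving 10 two-element pairs and 11 integers whose partner 73−x falls outside [16,46].
Treating each of those 21 groups as a pigeonhole, one can pick one integer per group — 21 integers — with no two summing to 73.
The 22nd integer lands in an occupied pair, forcing a sum of 73.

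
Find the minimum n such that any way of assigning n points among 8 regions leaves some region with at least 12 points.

89

With 88 points one could put exactly 11 in each of the 8 regions, and no region would reach 12.
By the pigeonhole principle, one more point must land in a region that already has 11, giving it 12.
So 8 × 11 + 1 = 89 points are required.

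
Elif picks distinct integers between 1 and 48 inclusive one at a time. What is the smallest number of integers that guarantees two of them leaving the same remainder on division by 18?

19

The 18 residue classes mod 18 are the pigeonholes.
With 18 integers one could put 1 in each residue class and have no class reach 2.
The 19th integer pushes some class to 2, so 18·1 + 1 = 19.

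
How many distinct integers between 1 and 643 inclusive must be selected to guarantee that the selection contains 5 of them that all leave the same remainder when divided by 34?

The 34 residue classes mod 34 are the pigeonholes.
With 136 integers one could put 4 in each residue class and have no class reach 5.
The 137th integer pushes some class to 5, so 34·4 + 1 = 137.

137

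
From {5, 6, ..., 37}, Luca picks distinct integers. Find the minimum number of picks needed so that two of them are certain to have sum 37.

20

A set avoiding the sum 37 can contain at most one of each pair {x, 37−x}, plus the 5 elements whose complement lies outside the range.
The integers 19, …, 37 (19 of them) are such a set: any two sum to at least 19+20 = 39 > 37.
By pigeonhole, any 20th integer completes one of the 14 pairs, so 20 choices force a sum of 37.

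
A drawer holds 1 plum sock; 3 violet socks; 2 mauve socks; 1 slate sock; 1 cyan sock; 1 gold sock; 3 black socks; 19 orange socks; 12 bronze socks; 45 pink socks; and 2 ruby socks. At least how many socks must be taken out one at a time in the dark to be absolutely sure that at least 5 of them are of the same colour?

27

An adversary could hand out at most 4 socks per colour (8 colours run out sooner): 1 + 3 + 2 + 1 + 1 + 1 + 3 + 4 + 4 + 4 + 2 = 26 socks and still no colour has 5.
By the pigeonhole principle, one more sock lands in a colour already at 4, so 27 draws are enough and 26 are not.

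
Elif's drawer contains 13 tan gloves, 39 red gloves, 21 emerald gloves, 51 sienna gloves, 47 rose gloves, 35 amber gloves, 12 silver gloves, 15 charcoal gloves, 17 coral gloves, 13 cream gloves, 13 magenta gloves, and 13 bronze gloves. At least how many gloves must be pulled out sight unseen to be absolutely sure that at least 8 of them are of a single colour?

Put each drawn glove into a box by colour. The largest draw with every box below 8 takes min(count, 7) from each colour.
Σ min(cᵢ, 7) = 7 + 7 + 7 + 7 + 7 + 7 + 7 + 7 + 7 + 7 + 7 + 7 = 84.
Draw number 84 + 1 = 85 must push one box to 8.

85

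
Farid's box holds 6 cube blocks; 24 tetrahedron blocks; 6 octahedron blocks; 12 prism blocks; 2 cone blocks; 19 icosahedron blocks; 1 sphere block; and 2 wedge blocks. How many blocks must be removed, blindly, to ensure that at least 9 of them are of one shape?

42

By the pigeonhole principle, put each drawn block into a box by shape. The largest draw with every box below 9 takes min(count, 8) from each shape; shapes with fewer than 8 contribute all they have.
Σ min(cᵢ, 8) = 6 + 8 + 6 + 8 + 2 + 8 + 1 + 2 = 41.
Draw number 41 + 1 = 42 must push one box to 9.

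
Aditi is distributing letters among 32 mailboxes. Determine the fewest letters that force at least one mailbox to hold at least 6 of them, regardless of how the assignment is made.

161

With 160 letters one could put exactly 5 in each of the 32 mailboxes, and no mailbox would reach 6.
By the pigeonhole principle, one more letter must land in a mailbox that already has 5, giving it 6.
So 32 × 5 + 1 = 161 letters are required.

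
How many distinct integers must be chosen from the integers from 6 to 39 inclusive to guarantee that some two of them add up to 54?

Group the elements by complementary pair {x, 54−x}: {15,39}, {16,38}, {17,37}, …, giving 12 two-element pairs, the single value 27 (it cannot pair with itself since the integers are distinct), and 9 integers whose partner 54−x falls outside [6,39].
Treating each of those 22 groups as a pigeonhole, one can pick one integer per group — 22 integers — with no two summing to 54.
The 23rd integer lands in an occupied pair, forcing a sum of 54.

23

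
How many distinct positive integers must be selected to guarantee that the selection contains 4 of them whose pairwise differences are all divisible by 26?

79

Integers whose pairwise differences are multiples of 26 are exactly those sharing a remainder mod 26. The 26 residue classes mod 26 are the pigeonholes.
With 78 integers one could put 3 in each residue class and have no class reach 4.
The 79th integer pushes some class to 4, so 26·3 + 1 = 79.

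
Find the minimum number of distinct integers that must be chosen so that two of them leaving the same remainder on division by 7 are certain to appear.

The 7 residue classes mod 7 are the pigeonholes.
With 7 integers one could put 1 in each residue class and have no class reach 2.
The 8th integer pushes some class to 2, so 7·1 + 1 = 8.

8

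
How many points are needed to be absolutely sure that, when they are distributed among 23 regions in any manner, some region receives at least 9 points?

185

With 184 points one could put exactly 8 in each of the 23 regions, and no region would reach 9.
One more point must land in a region that already has 8, giving it 9.
So 23 × 8 + 1 = 185 points are required.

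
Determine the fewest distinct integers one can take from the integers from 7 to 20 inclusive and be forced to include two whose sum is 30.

10

Two chosen integers sum to 30 exactly when both halves of some pair {x, 30−x} with 10 ≤ x ≤ 30−x ≤ 20 are chosen — 5 such pairs.
The remaining 4 elements (those with no distinct partner in range) can never complete a 30-sum, so the worst case takes all of them and one from each pair: 4 + 5 = 9.
The 10th integer has to be the second member of some pair, so 9 + 1 = 10.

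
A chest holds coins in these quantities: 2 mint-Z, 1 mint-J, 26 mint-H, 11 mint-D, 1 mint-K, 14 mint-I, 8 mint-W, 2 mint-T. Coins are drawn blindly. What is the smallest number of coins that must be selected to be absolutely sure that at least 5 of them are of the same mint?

23

The 8 mints are the holes; the coins drawn are the pigeons.
To avoid 5 of any one mint, the worst case takes at most 4 of each mint, or every coin of a mint that has fewer than 4.
That gives 2 + 1 + 4 + 4 + 1 + 4 + 4 + 2 = 22 coins with no mint reaching 5.
The next coin forces some mint to 5, so 22 + 1 = 23.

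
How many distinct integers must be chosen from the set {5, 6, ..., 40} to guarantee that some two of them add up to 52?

A set avoiding the sum 52 can contain at most one of each pair {x, 52−x}, plus the 8 elements whose complement lies outside the range or equal to its own complement.
The integers 5, …, 26 (22 of them) are such a set: any two sum to at least 5+6 = 11 and at most 25+26 = 51 < 52.
Pigeonhole: any 23rd integer completes one of the 14 pairs, so 23 choices force a sum of 52.

23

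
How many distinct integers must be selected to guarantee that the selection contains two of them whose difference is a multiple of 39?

40

Integers whose pairwise differences are multiples of 39 are exactly those sharing a remainder mod 39. By pigeonhole, the 39 residue classes mod 39 are the pigeonholes.
With 39 integers one could put 1 in each residue class and have no class reach 2.
The 40th integer pushes some class to 2, so 39·1 + 1 = 40.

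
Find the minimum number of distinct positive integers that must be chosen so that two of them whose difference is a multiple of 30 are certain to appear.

Integers whose pairwise differences are multiples of 30 are exactly those sharing a remainder mod 30. The 30 residue classes mod 30 are the pigeonholes.
With 30 integers one could put 1 in each residue class and have no class reach 2.
The 31st integer pushes some class to 2, so 30·1 + 1 = 31.

31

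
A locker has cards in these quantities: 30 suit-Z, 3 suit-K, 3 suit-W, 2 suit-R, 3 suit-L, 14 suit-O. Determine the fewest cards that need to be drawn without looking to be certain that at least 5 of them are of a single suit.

Pigeonhole: the 6 suits are the holes; the cards drawn are the pigeons.
To avoid 5 of any one suit, the worst case takes at most 4 of each suit, or every card of a suit that has fewer than 4.
That gives 4 + 3 + 3 + 2 + 3 + 4 = 19 cards with no suit reaching 5.
The next card forces some suit to 5, so 19 + 1 = 20.

20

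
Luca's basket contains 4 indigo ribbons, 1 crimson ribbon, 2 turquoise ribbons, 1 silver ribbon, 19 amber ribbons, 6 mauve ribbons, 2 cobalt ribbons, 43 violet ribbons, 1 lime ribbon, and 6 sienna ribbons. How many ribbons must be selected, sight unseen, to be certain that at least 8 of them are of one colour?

By the pigeonhole principle, put each drawn ribbon into a box by colour. The largest draw with every box below 8 takes min(count, 7) from each colour; colours with fewer than 7 contribute all they have.
Σ min(cᵢ, 7) = 4 + 1 + 2 + 1 + 7 + 6 + 2 + 7 + 1 + 6 = 37.
Draw number 37 + 1 = 38 must push one box to 8.

38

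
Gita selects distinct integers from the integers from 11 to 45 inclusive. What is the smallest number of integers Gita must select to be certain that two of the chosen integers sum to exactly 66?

A set avoiding the sum 66 can contain at most one of each pair {x, 66−x}, plus the 11 elements whose complement lies outside the range or equal to its own complement.
The integers 11, …, 33 (23 of them) are such a set: any two sum to at least 11+12 = 23 and at most 32+33 = 65 < 66.
Any 24th integer completes one of the 12 pairs, so 24 choices force a sum of 66.

24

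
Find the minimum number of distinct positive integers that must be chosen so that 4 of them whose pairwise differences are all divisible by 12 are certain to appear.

Integers whose pairwise differences are multiples of 12 are exactly those sharing a remainder mod 12. By the pigeonhole principle, the 12 residue classes mod 12 are the pigeonholes.
With 36 integers one could put 3 in each residue class and have no class reach 4.
The 37th integer pushes some class to 4, so 12·3 + 1 = 37.

37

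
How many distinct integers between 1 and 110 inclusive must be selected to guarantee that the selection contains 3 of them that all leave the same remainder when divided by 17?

35

By pigeonhole, the 17 residue classes mod 17 are the pigeonholes.
With 34 integers one could put 2 in each residue class and have no class reach 3.
The 35th integer pushes some class to 3, so 17·2 + 1 = 35.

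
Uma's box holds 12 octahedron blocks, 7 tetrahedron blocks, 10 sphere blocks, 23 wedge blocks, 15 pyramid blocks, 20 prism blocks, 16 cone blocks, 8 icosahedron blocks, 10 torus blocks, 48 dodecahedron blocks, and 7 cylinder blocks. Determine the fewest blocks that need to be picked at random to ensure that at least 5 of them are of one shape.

45

Put each drawn block into a box by shape. The largest draw with every box below 5 takes min(count, 4) from each shape.
Σ min(cᵢ, 4) = 4 + 4 + 4 + 4 + 4 + 4 + 4 + 4 + 4 + 4 + 4 = 44.
Draw number 44 + 1 = 45 must push one box to 5.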